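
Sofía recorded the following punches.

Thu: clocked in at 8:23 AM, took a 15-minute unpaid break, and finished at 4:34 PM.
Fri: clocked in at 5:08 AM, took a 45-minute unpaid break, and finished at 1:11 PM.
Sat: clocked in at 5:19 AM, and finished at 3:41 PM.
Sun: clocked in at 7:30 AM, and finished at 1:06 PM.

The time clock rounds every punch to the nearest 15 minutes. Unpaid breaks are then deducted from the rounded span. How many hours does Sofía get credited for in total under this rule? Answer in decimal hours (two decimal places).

Thu: in 8:23 AM→8:30 AM, out 4:34 PM→4:30 PM; 8 h 0 min − 15 min = 7 h 45 min
Fri: in 5:08 AM→5:15 AM, out 1:11 PM→1:15 PM; 8 h 0 min − 45 min = 7 h 15 min
Sat: in 5:19 AM→5:15 AM, out 3:41 PM→3:45 PM; 10 h 30 min
Sun: in 7:30 AM→7:30 AM, out 1:06 PM→1:00 PM; 5 h 30 min
Total credited: 31 h 0 min.

31.00 hours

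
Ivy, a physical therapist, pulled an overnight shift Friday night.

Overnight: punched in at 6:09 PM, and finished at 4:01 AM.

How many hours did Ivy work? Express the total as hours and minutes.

Overnight: 6:09 PM → midnight = 5 h 51 min; midnight → 4:01 AM = 4 h 1 min; span 9 h 52 min

9 h 52 min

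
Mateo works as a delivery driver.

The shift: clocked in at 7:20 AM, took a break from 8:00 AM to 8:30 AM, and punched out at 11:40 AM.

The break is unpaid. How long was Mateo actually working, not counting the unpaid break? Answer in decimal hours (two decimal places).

The shift: 7:20 AM–11:40 AM = 4 h 20 min; less 30 min break → 3 h 50 min

3.83 hours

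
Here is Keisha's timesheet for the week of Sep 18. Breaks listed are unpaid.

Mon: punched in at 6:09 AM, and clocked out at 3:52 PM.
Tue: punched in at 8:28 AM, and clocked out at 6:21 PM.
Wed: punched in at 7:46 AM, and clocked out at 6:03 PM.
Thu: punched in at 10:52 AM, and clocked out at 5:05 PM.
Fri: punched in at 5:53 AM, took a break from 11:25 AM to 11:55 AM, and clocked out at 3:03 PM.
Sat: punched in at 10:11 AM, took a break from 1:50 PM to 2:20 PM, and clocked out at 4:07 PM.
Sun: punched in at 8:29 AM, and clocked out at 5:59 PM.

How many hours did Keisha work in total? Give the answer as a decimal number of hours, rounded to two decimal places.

Mon: 6:09 AM–3:52 PM = 9 h 43 min
Tue: 8:28 AM–6:21 PM = 9 h 53 min
Wed: 7:46 AM–6:03 PM = 10 h 17 min
Thu: 10:52 AM–5:05 PM = 6 h 13 min
Fri: 5:53 AM–3:03 PM = 9 h 10 min; less 30 min break → 8 h 40 min
Sat: 10:11 AM–4:07 PM = 5 h 56 min; less 30 min break → 5 h 26 min
Sun: 8:29 AM–5:59 PM = 9 h 30 min
Total: 9 h 43 min + 9 h 53 min + 10 h 17 min + 6 h 13 min + 8 h 40 min + 5 h 26 min + 9 h 30 min = 59 h 42 min.

59.70 hours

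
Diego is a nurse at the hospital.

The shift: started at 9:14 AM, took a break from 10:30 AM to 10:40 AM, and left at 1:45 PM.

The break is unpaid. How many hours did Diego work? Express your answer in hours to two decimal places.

4.35 hours

The shift: 9:14 AM–1:45 PM = 4 h 31 min; less 10 min break → 4 h 21 min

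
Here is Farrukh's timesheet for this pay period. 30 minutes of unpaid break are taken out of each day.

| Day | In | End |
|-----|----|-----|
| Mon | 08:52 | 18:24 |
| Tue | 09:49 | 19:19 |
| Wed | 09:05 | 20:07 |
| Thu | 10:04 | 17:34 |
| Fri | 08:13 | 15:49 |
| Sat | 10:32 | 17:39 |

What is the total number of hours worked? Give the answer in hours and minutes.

49 h 17 min

Mon: 08:52–18:24 = 9 h 32 min; less 30 min break → 9 h 2 min
Tue: 09:49–19:19 = 9 h 30 min; less 30 min break → 9 h 0 min
Wed: 09:05–20:07 = 11 h 2 min; less 30 min break → 10 h 32 min
Thu: 10:04–17:34 = 7 h 30 min; less 30 min break → 7 h 0 min
Fri: 08:13–15:49 = 7 h 36 min; less 30 min break → 7 h 6 min
Sat: 10:32–17:39 = 7 h 7 min; less 30 min break → 6 h 37 min
Total: 9 h 2 min + 9 h 0 min + 10 h 32 min + 7 h 0 min + 7 h 6 min + 6 h 37 min = 49 h 17 min.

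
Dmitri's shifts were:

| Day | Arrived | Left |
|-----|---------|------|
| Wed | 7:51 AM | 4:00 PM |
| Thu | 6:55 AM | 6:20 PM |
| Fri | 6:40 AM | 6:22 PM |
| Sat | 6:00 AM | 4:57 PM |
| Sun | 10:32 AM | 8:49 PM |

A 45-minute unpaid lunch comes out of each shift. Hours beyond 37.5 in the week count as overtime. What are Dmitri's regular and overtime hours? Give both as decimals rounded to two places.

Regular 37.50 hours, overtime 11.25 hours

Wed: 7:51 AM–4:00 PM = 8 h 9 min; less 45 min break → 7 h 24 min
Thu: 6:55 AM–6:20 PM = 11 h 25 min; less 45 min break → 10 h 40 min
Fri: 6:40 AM–6:22 PM = 11 h 42 min; less 45 min break → 10 h 57 min
Sat: 6:00 AM–4:57 PM = 10 h 57 min; less 45 min break → 10 h 12 min
Sun: 10:32 AM–8:49 PM = 10 h 17 min; less 45 min break → 9 h 32 min
Total worked: 48 h 45 min = 48.75 h.
Threshold 37.5 h → overtime 11 h 15 min, regular 37 h 30 min.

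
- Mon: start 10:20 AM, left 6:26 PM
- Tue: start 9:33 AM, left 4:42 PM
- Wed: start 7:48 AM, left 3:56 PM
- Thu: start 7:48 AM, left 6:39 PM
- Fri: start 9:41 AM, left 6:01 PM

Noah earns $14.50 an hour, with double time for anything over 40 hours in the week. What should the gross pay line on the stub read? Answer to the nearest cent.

Mon: 10:20 AM–6:26 PM = 8 h 6 min
Tue: 9:33 AM–4:42 PM = 7 h 9 min
Wed: 7:48 AM–3:56 PM = 8 h 8 min
Thu: 7:48 AM–6:39 PM = 10 h 51 min
Fri: 9:41 AM–6:01 PM = 8 h 20 min
Total worked: 42 h 34 min = 2554 min.
Regular 40 h 0 min = 2400 min at $14.50/h; overtime 2 h 34 min = 154 min at $29.00/h.
Pay = (2400 × $14.50 + 154 × $29.00) ÷ 60 = $654.43.

$654.43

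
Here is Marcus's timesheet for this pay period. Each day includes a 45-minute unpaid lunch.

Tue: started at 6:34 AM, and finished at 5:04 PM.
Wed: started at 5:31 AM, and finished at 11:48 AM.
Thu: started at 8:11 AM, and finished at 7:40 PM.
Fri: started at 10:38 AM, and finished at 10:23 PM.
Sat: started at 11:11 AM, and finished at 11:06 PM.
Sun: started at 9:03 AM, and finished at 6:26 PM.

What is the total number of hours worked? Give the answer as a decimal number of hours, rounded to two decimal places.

56.82 hours

Tue: 6:34 AM–5:04 PM = 10 h 30 min; less 45 min break → 9 h 45 min
Wed: 5:31 AM–11:48 AM = 6 h 17 min; less 45 min break → 5 h 32 min
Thu: 8:11 AM–7:40 PM = 11 h 29 min; less 45 min break → 10 h 44 min
Fri: 10:38 AM–10:23 PM = 11 h 45 min; less 45 min break → 11 h 0 min
Sat: 11:11 AM–11:06 PM = 11 h 55 min; less 45 min break → 11 h 10 min
Sun: 9:03 AM–6:26 PM = 9 h 23 min; less 45 min break → 8 h 38 min
Total: 9 h 45 min + 5 h 32 min + 10 h 44 min + 11 h 0 min + 11 h 10 min + 8 h 38 min = 56 h 49 min.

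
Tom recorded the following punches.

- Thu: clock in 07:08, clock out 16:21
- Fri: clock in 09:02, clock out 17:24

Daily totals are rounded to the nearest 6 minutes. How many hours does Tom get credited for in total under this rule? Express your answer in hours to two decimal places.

Thu: 07:08–16:21 = 9 h 13 min → rounds to 9 h 12 min
Fri: 09:02–17:24 = 8 h 22 min → rounds to 8 h 24 min
Total credited: 17 h 36 min.

17.60 hours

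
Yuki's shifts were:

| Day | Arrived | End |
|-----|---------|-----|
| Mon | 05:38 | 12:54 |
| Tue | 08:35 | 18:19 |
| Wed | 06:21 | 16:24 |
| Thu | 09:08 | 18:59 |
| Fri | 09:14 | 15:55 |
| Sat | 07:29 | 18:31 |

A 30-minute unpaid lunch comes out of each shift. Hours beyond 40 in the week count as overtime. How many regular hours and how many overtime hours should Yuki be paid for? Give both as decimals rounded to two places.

Mon: 05:38–12:54 = 7 h 16 min; less 30 min break → 6 h 46 min
Tue: 08:35–18:19 = 9 h 44 min; less 30 min break → 9 h 14 min
Wed: 06:21–16:24 = 10 h 3 min; less 30 min break → 9 h 33 min
Thu: 09:08–18:59 = 9 h 51 min; less 30 min break → 9 h 21 min
Fri: 09:14–15:55 = 6 h 41 min; less 30 min break → 6 h 11 min
Sat: 07:29–18:31 = 11 h 2 min; less 30 min break → 10 h 32 min
Total worked: 51 h 37 min = 51.62 h.
Threshold 40 h → overtime 11 h 37 min, regular 40 h 0 min.

Regular 40.00 hours, overtime 11.62 hours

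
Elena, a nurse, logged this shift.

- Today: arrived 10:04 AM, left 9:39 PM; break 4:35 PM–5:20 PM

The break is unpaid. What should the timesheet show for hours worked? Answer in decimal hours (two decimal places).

Today: 10:04 AM–9:39 PM = 11 h 35 min; less 45 min break → 10 h 50 min

10.83 hours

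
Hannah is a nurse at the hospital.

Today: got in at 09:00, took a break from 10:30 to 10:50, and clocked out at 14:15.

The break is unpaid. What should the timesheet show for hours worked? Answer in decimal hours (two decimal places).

4.92 hours

Today: 09:00–14:15 = 5 h 15 min; less 20 min break → 4 h 55 min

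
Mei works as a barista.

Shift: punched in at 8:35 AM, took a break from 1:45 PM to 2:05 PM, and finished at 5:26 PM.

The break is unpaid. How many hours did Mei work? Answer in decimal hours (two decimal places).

Shift: 8:35 AM–5:26 PM = 8 h 51 min; less 20 min break → 8 h 31 min

8.52 hours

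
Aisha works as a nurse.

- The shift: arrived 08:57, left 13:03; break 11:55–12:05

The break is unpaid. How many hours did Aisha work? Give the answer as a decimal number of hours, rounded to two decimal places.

3.93 hours

The shift: 08:57–13:03 = 4 h 6 min; less 10 min break → 3 h 56 min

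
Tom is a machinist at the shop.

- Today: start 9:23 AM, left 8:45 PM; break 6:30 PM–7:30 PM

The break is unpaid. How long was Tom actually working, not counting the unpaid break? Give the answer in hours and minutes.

Today: 9:23 AM–8:45 PM = 11 h 22 min; less 60 min break → 10 h 22 min

10 h 22 min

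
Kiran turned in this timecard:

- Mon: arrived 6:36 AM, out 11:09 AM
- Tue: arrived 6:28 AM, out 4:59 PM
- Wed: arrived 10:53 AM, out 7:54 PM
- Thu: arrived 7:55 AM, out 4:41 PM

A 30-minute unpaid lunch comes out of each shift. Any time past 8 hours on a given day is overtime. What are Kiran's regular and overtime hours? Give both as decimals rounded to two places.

Mon: 6:36 AM–11:09 AM = 4 h 33 min; less 30 min break → 4 h 3 min
Tue: 6:28 AM–4:59 PM = 10 h 31 min; less 30 min break → 10 h 1 min
Wed: 10:53 AM–7:54 PM = 9 h 1 min; less 30 min break → 8 h 31 min
Thu: 7:55 AM–4:41 PM = 8 h 46 min; less 30 min break → 8 h 16 min
Mon reg 4 h 3 min / OT 0 h 0 min; Tue reg 8 h 0 min / OT 2 h 1 min; Wed reg 8 h 0 min / OT 0 h 31 min; Thu reg 8 h 0 min / OT 0 h 16 min.
Totals: regular 28 h 3 min, overtime 2 h 48 min.

Regular 28.05 hours, overtime 2.80 hours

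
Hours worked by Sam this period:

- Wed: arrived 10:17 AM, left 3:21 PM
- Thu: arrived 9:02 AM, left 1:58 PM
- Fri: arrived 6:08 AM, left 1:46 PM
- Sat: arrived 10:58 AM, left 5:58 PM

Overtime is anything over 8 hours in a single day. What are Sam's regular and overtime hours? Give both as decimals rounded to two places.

Wed: 10:17 AM–3:21 PM = 5 h 4 min
Thu: 9:02 AM–1:58 PM = 4 h 56 min
Fri: 6:08 AM–1:46 PM = 7 h 38 min
Sat: 10:58 AM–5:58 PM = 7 h 0 min
Wed reg 5 h 4 min / OT 0 h 0 min; Thu reg 4 h 56 min / OT 0 h 0 min; Fri reg 7 h 38 min / OT 0 h 0 min; Sat reg 7 h 0 min / OT 0 h 0 min.
Totals: regular 24 h 38 min, overtime 0 h 0 min.

Regular 24.63 hours, overtime 0.00 hours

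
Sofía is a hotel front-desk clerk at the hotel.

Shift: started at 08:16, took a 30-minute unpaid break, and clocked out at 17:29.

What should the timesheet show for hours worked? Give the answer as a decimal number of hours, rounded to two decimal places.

Shift: 08:16–17:29 = 9 h 13 min; less 30 min break → 8 h 43 min

8.72 hours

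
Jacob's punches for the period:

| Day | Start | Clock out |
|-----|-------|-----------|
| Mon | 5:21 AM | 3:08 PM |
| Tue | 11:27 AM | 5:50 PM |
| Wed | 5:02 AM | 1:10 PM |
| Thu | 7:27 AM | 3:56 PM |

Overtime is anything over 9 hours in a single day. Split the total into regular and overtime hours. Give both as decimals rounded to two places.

Mon: 5:21 AM–3:08 PM = 9 h 47 min
Tue: 11:27 AM–5:50 PM = 6 h 23 min
Wed: 5:02 AM–1:10 PM = 8 h 8 min
Thu: 7:27 AM–3:56 PM = 8 h 29 min
Mon reg 9 h 0 min / OT 0 h 47 min; Tue reg 6 h 23 min / OT 0 h 0 min; Wed reg 8 h 8 min / OT 0 h 0 min; Thu reg 8 h 29 min / OT 0 h 0 min.
Totals: regular 32 h 0 min, overtime 0 h 47 min.

Regular 32.00 hours, overtime 0.78 hours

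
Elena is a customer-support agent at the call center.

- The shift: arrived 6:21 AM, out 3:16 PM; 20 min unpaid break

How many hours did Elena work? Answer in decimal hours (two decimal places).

The shift: 6:21 AM–3:16 PM = 8 h 55 min; less 20 min break → 8 h 35 min

8.58 hours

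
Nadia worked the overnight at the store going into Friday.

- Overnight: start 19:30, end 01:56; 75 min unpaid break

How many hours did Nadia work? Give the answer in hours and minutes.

Overnight: 19:30 → midnight = 4 h 30 min; midnight → 01:56 = 1 h 56 min; span 6 h 26 min; less 75 min break → 5 h 11 min

5 h 11 min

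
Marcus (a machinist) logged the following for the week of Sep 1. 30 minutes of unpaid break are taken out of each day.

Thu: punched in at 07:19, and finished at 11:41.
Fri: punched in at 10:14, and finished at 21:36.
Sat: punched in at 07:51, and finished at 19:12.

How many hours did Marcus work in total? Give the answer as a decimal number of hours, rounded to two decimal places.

Thu: 07:19–11:41 = 4 h 22 min; less 30 min break → 3 h 52 min
Fri: 10:14–21:36 = 11 h 22 min; less 30 min break → 10 h 52 min
Sat: 07:51–19:12 = 11 h 21 min; less 30 min break → 10 h 51 min
Total: 3 h 52 min + 10 h 52 min + 10 h 51 min = 25 h 35 min.

25.58 hours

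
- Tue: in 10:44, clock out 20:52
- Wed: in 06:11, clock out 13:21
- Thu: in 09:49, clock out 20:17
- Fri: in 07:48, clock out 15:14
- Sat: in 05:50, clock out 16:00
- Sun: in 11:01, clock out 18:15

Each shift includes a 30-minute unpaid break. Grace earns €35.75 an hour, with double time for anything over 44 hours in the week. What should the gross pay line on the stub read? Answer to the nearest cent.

€1973.40

Tue: 10:44–20:52 = 10 h 8 min; less 30 min break → 9 h 38 min
Wed: 06:11–13:21 = 7 h 10 min; less 30 min break → 6 h 40 min
Thu: 09:49–20:17 = 10 h 28 min; less 30 min break → 9 h 58 min
Fri: 07:48–15:14 = 7 h 26 min; less 30 min break → 6 h 56 min
Sat: 05:50–16:00 = 10 h 10 min; less 30 min break → 9 h 40 min
Sun: 11:01–18:15 = 7 h 14 min; less 30 min break → 6 h 44 min
Total worked: 49 h 36 min = 2976 min.
Regular 44 h 0 min = 2640 min at €35.75/h; overtime 5 h 36 min = 336 min at €71.50/h.
Pay = (2640 × €35.75 + 336 × €71.50) ÷ 60 = €1973.40.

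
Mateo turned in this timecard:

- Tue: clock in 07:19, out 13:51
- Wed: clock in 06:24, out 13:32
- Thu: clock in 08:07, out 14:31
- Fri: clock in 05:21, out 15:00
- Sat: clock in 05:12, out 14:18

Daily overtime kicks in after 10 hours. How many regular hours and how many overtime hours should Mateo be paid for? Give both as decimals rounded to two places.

Regular 38.82 hours, overtime 0.00 hours

Tue: 07:19–13:51 = 6 h 32 min
Wed: 06:24–13:32 = 7 h 8 min
Thu: 08:07–14:31 = 6 h 24 min
Fri: 05:21–15:00 = 9 h 39 min
Sat: 05:12–14:18 = 9 h 6 min
Tue reg 6 h 32 min / OT 0 h 0 min; Wed reg 7 h 8 min / OT 0 h 0 min; Thu reg 6 h 24 min / OT 0 h 0 min; Fri reg 9 h 39 min / OT 0 h 0 min; Sat reg 9 h 6 min / OT 0 h 0 min.
Totals: regular 38 h 49 min, overtime 0 h 0 min.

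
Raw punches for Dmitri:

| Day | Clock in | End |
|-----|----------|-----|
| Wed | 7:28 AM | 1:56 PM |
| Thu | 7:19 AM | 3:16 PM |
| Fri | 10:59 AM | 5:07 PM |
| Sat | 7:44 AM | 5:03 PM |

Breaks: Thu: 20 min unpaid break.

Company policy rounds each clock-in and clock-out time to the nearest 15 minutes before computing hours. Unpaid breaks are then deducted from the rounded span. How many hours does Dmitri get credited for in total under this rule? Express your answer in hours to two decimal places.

29.42 hours

Wed: in 7:28 AM→7:30 AM, out 1:56 PM→2:00 PM; 6 h 30 min
Thu: in 7:19 AM→7:15 AM, out 3:16 PM→3:15 PM; 8 h 0 min − 20 min = 7 h 40 min
Fri: in 10:59 AM→11:00 AM, out 5:07 PM→5:00 PM; 6 h 0 min
Sat: in 7:44 AM→7:45 AM, out 5:03 PM→5:00 PM; 9 h 15 min
Total credited: 29 h 25 min.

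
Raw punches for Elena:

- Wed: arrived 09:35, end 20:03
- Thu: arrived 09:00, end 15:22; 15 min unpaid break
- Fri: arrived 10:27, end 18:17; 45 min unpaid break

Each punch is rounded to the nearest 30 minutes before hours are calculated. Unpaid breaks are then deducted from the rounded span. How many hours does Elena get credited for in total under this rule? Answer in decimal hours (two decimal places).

24.00 hours

Wed: in 09:35→09:30, out 20:03→20:00; 10 h 30 min
Thu: in 09:00→09:00, out 15:22→15:30; 6 h 30 min − 15 min = 6 h 15 min
Fri: in 10:27→10:30, out 18:17→18:30; 8 h 0 min − 45 min = 7 h 15 min
Total credited: 24 h 0 min.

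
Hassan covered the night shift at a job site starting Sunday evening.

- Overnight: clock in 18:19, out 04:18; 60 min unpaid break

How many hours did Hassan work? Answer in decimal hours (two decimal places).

8.98 hours

Overnight: 18:19 → midnight = 5 h 41 min; midnight → 04:18 = 4 h 18 min; span 9 h 59 min; less 60 min break → 8 h 59 min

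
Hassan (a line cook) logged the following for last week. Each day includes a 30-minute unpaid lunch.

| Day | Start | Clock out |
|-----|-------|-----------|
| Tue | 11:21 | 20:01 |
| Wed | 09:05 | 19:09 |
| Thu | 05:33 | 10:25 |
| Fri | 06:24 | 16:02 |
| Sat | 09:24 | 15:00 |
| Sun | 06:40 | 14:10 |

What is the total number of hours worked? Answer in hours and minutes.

43 h 20 min

Tue: 11:21–20:01 = 8 h 40 min; less 30 min break → 8 h 10 min
Wed: 09:05–19:09 = 10 h 4 min; less 30 min break → 9 h 34 min
Thu: 05:33–10:25 = 4 h 52 min; less 30 min break → 4 h 22 min
Fri: 06:24–16:02 = 9 h 38 min; less 30 min break → 9 h 8 min
Sat: 09:24–15:00 = 5 h 36 min; less 30 min break → 5 h 6 min
Sun: 06:40–14:10 = 7 h 30 min; less 30 min break → 7 h 0 min
Total: 8 h 10 min + 9 h 34 min + 4 h 22 min + 9 h 8 min + 5 h 6 min + 7 h 0 min = 43 h 20 min.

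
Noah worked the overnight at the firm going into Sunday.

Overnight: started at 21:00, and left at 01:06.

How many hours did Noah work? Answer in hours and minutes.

Overnight: 21:00 → midnight = 3 h 0 min; midnight → 01:06 = 1 h 6 min; span 4 h 6 min

4 h 6 min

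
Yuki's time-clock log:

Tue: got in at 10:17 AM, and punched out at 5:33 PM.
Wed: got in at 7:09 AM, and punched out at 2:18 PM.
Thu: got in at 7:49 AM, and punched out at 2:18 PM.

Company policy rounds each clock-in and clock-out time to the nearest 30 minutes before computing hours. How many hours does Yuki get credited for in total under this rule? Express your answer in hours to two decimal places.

21.00 hours

Tue: in 10:17 AM→10:30 AM, out 5:33 PM→5:30 PM; 7 h 0 min
Wed: in 7:09 AM→7:00 AM, out 2:18 PM→2:30 PM; 7 h 30 min
Thu: in 7:49 AM→8:00 AM, out 2:18 PM→2:30 PM; 6 h 30 min
Total credited: 21 h 0 min.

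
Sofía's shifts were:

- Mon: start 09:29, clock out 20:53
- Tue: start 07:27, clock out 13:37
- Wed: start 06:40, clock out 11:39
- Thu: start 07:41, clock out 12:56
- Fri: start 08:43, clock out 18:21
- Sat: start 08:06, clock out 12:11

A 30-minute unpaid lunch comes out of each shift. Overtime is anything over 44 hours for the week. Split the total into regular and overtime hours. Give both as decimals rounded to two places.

Mon: 09:29–20:53 = 11 h 24 min; less 30 min break → 10 h 54 min
Tue: 07:27–13:37 = 6 h 10 min; less 30 min break → 5 h 40 min
Wed: 06:40–11:39 = 4 h 59 min; less 30 min break → 4 h 29 min
Thu: 07:41–12:56 = 5 h 15 min; less 30 min break → 4 h 45 min
Fri: 08:43–18:21 = 9 h 38 min; less 30 min break → 9 h 8 min
Sat: 08:06–12:11 = 4 h 5 min; less 30 min break → 3 h 35 min
Total worked: 38 h 31 min = 38.52 h.
Threshold 44 h → overtime 0 h 0 min, regular 38 h 31 min.

Regular 38.52 hours, overtime 0.00 hours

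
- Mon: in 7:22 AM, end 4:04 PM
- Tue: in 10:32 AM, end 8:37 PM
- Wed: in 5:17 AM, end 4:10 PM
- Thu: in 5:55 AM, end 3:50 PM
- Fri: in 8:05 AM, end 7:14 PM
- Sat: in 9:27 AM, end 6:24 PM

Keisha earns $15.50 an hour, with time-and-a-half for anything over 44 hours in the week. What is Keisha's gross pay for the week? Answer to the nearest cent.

$1046.64

Mon: 7:22 AM–4:04 PM = 8 h 42 min
Tue: 10:32 AM–8:37 PM = 10 h 5 min
Wed: 5:17 AM–4:10 PM = 10 h 53 min
Thu: 5:55 AM–3:50 PM = 9 h 55 min
Fri: 8:05 AM–7:14 PM = 11 h 9 min
Sat: 9:27 AM–6:24 PM = 8 h 57 min
Total worked: 59 h 41 min = 3581 min.
Regular 44 h 0 min = 2640 min at $15.50/h; overtime 15 h 41 min = 941 min at $23.25/h.
Pay = (2640 × $15.50 + 941 × $23.25) ÷ 60 = $1046.64.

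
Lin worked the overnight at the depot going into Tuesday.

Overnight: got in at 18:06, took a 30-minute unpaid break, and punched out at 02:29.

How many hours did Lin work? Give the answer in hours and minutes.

Overnight: 18:06 → midnight = 5 h 54 min; midnight → 02:29 = 2 h 29 min; span 8 h 23 min; less 30 min break → 7 h 53 min

7 h 53 min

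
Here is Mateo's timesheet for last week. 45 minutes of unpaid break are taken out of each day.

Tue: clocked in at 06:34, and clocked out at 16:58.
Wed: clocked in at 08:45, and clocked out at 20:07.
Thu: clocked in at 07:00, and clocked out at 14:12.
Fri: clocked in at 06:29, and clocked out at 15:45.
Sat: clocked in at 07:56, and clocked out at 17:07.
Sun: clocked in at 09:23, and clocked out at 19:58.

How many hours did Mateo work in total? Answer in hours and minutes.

Tue: 06:34–16:58 = 10 h 24 min; less 45 min break → 9 h 39 min
Wed: 08:45–20:07 = 11 h 22 min; less 45 min break → 10 h 37 min
Thu: 07:00–14:12 = 7 h 12 min; less 45 min break → 6 h 27 min
Fri: 06:29–15:45 = 9 h 16 min; less 45 min break → 8 h 31 min
Sat: 07:56–17:07 = 9 h 11 min; less 45 min break → 8 h 26 min
Sun: 09:23–19:58 = 10 h 35 min; less 45 min break → 9 h 50 min
Total: 9 h 39 min + 10 h 37 min + 6 h 27 min + 8 h 31 min + 8 h 26 min + 9 h 50 min = 53 h 30 min.

53 h 30 min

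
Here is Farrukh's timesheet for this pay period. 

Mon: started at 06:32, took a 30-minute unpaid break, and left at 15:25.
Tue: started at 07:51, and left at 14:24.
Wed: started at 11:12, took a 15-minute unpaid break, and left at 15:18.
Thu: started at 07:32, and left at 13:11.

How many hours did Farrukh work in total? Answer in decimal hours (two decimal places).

Mon: 06:32–15:25 = 8 h 53 min; less 30 min break → 8 h 23 min
Tue: 07:51–14:24 = 6 h 33 min
Wed: 11:12–15:18 = 4 h 6 min; less 15 min break → 3 h 51 min
Thu: 07:32–13:11 = 5 h 39 min
Total: 8 h 23 min + 6 h 33 min + 3 h 51 min + 5 h 39 min = 24 h 26 min.

24.43 hours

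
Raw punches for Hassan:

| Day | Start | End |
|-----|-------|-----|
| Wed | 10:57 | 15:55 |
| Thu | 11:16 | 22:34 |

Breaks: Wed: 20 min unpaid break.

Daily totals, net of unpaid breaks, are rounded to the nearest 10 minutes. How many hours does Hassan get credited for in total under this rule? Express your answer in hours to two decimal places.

Wed: 10:57–15:55 = 4 h 58 min − 20 min = 4 h 38 min → rounds to 4 h 40 min
Thu: 11:16–22:34 = 11 h 18 min → rounds to 11 h 20 min
Total credited: 16 h 0 min.

16.00 hours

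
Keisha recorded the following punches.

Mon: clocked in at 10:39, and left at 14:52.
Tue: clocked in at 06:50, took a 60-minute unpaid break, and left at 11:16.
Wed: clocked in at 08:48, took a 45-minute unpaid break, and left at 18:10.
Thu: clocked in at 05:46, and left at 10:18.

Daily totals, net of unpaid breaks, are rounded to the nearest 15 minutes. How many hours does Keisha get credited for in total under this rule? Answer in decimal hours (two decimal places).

20.75 hours

Mon: 10:39–14:52 = 4 h 13 min → rounds to 4 h 15 min
Tue: 06:50–11:16 = 4 h 26 min − 60 min = 3 h 26 min → rounds to 3 h 30 min
Wed: 08:48–18:10 = 9 h 22 min − 45 min = 8 h 37 min → rounds to 8 h 30 min
Thu: 05:46–10:18 = 4 h 32 min → rounds to 4 h 30 min
Total credited: 20 h 45 min.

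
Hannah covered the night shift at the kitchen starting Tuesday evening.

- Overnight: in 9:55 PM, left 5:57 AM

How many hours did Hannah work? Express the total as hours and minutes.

Overnight: 9:55 PM → midnight = 2 h 5 min; midnight → 5:57 AM = 5 h 57 min; span 8 h 2 min

8 h 2 min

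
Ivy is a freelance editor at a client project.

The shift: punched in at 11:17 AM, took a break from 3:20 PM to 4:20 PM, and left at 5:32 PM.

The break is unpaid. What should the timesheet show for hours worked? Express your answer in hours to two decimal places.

The shift: 11:17 AM–5:32 PM = 6 h 15 min; less 60 min break → 5 h 15 min

5.25 hours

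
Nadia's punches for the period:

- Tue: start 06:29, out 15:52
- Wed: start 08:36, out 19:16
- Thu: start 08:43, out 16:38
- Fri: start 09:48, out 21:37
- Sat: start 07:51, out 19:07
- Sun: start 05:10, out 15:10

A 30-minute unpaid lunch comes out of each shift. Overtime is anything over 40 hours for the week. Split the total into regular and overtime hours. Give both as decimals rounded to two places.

Regular 40.00 hours, overtime 18.05 hours

Tue: 06:29–15:52 = 9 h 23 min; less 30 min break → 8 h 53 min
Wed: 08:36–19:16 = 10 h 40 min; less 30 min break → 10 h 10 min
Thu: 08:43–16:38 = 7 h 55 min; less 30 min break → 7 h 25 min
Fri: 09:48–21:37 = 11 h 49 min; less 30 min break → 11 h 19 min
Sat: 07:51–19:07 = 11 h 16 min; less 30 min break → 10 h 46 min
Sun: 05:10–15:10 = 10 h 0 min; less 30 min break → 9 h 30 min
Total worked: 58 h 3 min = 58.05 h.
Threshold 40 h → overtime 18 h 3 min, regular 40 h 0 min.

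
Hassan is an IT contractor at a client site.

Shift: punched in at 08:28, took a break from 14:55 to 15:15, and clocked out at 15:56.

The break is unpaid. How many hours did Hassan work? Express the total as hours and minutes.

7 h 8 min

Shift: 08:28–15:56 = 7 h 28 min; less 20 min break → 7 h 8 min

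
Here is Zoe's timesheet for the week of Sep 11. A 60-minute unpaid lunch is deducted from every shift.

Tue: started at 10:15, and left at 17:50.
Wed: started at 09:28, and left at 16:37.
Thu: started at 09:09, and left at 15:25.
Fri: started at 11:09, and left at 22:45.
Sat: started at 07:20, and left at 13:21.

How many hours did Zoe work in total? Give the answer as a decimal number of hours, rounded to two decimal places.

Tue: 10:15–17:50 = 7 h 35 min; less 60 min break → 6 h 35 min
Wed: 09:28–16:37 = 7 h 9 min; less 60 min break → 6 h 9 min
Thu: 09:09–15:25 = 6 h 16 min; less 60 min break → 5 h 16 min
Fri: 11:09–22:45 = 11 h 36 min; less 60 min break → 10 h 36 min
Sat: 07:20–13:21 = 6 h 1 min; less 60 min break → 5 h 1 min
Total: 6 h 35 min + 6 h 9 min + 5 h 16 min + 10 h 36 min + 5 h 1 min = 33 h 37 min.

33.62 hours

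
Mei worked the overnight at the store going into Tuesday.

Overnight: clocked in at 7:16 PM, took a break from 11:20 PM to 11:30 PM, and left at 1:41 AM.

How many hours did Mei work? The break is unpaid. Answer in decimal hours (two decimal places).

6.25 hours

Overnight: 7:16 PM → midnight = 4 h 44 min; midnight → 1:41 AM = 1 h 41 min; span 6 h 25 min; less 10 min break → 6 h 15 min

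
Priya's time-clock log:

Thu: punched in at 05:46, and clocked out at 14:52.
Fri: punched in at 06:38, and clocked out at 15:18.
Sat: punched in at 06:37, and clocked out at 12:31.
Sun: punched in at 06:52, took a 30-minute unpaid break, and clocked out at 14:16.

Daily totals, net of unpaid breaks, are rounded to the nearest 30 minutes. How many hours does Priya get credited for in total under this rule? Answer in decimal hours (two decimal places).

Thu: 05:46–14:52 = 9 h 6 min → rounds to 9 h 0 min
Fri: 06:38–15:18 = 8 h 40 min → rounds to 8 h 30 min
Sat: 06:37–12:31 = 5 h 54 min → rounds to 6 h 0 min
Sun: 06:52–14:16 = 7 h 24 min − 30 min = 6 h 54 min → rounds to 7 h 0 min
Total credited: 30 h 30 min.

30.50 hours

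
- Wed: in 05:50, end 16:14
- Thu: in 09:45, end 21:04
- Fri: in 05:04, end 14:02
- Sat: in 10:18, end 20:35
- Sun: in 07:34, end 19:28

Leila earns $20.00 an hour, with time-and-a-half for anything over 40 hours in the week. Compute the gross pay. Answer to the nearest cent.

Wed: 05:50–16:14 = 10 h 24 min
Thu: 09:45–21:04 = 11 h 19 min
Fri: 05:04–14:02 = 8 h 58 min
Sat: 10:18–20:35 = 10 h 17 min
Sun: 07:34–19:28 = 11 h 54 min
Total worked: 52 h 52 min = 3172 min.
Regular 40 h 0 min = 2400 min at $20.00/h; overtime 12 h 52 min = 772 min at $30.00/h.
Pay = (2400 × $20.00 + 772 × $30.00) ÷ 60 = $1186.00.

$1186.00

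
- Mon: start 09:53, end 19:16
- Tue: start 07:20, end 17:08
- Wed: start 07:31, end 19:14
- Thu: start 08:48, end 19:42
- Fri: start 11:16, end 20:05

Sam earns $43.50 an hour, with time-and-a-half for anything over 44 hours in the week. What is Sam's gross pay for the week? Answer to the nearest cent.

Mon: 09:53–19:16 = 9 h 23 min
Tue: 07:20–17:08 = 9 h 48 min
Wed: 07:31–19:14 = 11 h 43 min
Thu: 08:48–19:42 = 10 h 54 min
Fri: 11:16–20:05 = 8 h 49 min
Total worked: 50 h 37 min = 3037 min.
Regular 44 h 0 min = 2640 min at $43.50/h; overtime 6 h 37 min = 397 min at $65.25/h.
Pay = (2640 × $43.50 + 397 × $65.25) ÷ 60 = $2345.74.

$2345.74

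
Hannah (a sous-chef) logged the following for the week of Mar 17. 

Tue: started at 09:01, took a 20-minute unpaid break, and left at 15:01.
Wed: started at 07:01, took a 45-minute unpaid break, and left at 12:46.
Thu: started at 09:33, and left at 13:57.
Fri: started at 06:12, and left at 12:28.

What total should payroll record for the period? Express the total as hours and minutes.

Tue: 09:01–15:01 = 6 h 0 min; less 20 min break → 5 h 40 min
Wed: 07:01–12:46 = 5 h 45 min; less 45 min break → 5 h 0 min
Thu: 09:33–13:57 = 4 h 24 min
Fri: 06:12–12:28 = 6 h 16 min
Total: 5 h 40 min + 5 h 0 min + 4 h 24 min + 6 h 16 min = 21 h 20 min.

21 h 20 min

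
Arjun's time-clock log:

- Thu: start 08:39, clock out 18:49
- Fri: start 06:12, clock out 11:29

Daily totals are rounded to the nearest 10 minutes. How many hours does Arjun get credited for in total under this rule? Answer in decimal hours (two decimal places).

15.50 hours

Thu: 08:39–18:49 = 10 h 10 min → rounds to 10 h 10 min
Fri: 06:12–11:29 = 5 h 17 min → rounds to 5 h 20 min
Total credited: 15 h 30 min.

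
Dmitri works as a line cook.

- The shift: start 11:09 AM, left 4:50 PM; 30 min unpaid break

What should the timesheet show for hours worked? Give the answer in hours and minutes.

The shift: 11:09 AM–4:50 PM = 5 h 41 min; less 30 min break → 5 h 11 min

5 h 11 min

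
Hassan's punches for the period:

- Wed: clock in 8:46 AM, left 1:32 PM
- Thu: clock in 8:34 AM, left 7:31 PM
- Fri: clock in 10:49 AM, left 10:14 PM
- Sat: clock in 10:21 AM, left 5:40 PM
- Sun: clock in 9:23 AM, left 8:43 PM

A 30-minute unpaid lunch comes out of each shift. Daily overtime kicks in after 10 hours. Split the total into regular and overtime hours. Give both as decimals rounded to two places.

Wed: 8:46 AM–1:32 PM = 4 h 46 min; less 30 min break → 4 h 16 min
Thu: 8:34 AM–7:31 PM = 10 h 57 min; less 30 min break → 10 h 27 min
Fri: 10:49 AM–10:14 PM = 11 h 25 min; less 30 min break → 10 h 55 min
Sat: 10:21 AM–5:40 PM = 7 h 19 min; less 30 min break → 6 h 49 min
Sun: 9:23 AM–8:43 PM = 11 h 20 min; less 30 min break → 10 h 50 min
Wed reg 4 h 16 min / OT 0 h 0 min; Thu reg 10 h 0 min / OT 0 h 27 min; Fri reg 10 h 0 min / OT 0 h 55 min; Sat reg 6 h 49 min / OT 0 h 0 min; Sun reg 10 h 0 min / OT 0 h 50 min.
Totals: regular 41 h 5 min, overtime 2 h 12 min.

Regular 41.08 hours, overtime 2.20 hours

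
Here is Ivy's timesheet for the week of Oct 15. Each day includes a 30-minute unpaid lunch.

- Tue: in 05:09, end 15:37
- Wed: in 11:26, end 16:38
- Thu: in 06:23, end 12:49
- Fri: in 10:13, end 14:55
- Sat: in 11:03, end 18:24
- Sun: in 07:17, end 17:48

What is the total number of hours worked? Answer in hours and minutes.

41 h 40 min

Tue: 05:09–15:37 = 10 h 28 min; less 30 min break → 9 h 58 min
Wed: 11:26–16:38 = 5 h 12 min; less 30 min break → 4 h 42 min
Thu: 06:23–12:49 = 6 h 26 min; less 30 min break → 5 h 56 min
Fri: 10:13–14:55 = 4 h 42 min; less 30 min break → 4 h 12 min
Sat: 11:03–18:24 = 7 h 21 min; less 30 min break → 6 h 51 min
Sun: 07:17–17:48 = 10 h 31 min; less 30 min break → 10 h 1 min
Total: 9 h 58 min + 4 h 42 min + 5 h 56 min + 4 h 12 min + 6 h 51 min + 10 h 1 min = 41 h 40 min.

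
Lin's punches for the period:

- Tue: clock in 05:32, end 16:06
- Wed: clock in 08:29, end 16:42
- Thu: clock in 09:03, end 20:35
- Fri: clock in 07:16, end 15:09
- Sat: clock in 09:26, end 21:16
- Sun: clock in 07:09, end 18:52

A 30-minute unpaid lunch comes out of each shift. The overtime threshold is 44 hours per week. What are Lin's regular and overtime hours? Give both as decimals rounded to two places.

Tue: 05:32–16:06 = 10 h 34 min; less 30 min break → 10 h 4 min
Wed: 08:29–16:42 = 8 h 13 min; less 30 min break → 7 h 43 min
Thu: 09:03–20:35 = 11 h 32 min; less 30 min break → 11 h 2 min
Fri: 07:16–15:09 = 7 h 53 min; less 30 min break → 7 h 23 min
Sat: 09:26–21:16 = 11 h 50 min; less 30 min break → 11 h 20 min
Sun: 07:09–18:52 = 11 h 43 min; less 30 min break → 11 h 13 min
Total worked: 58 h 45 min = 58.75 h.
Threshold 44 h → overtime 14 h 45 min, regular 44 h 0 min.

Regular 44.00 hours, overtime 14.75 hours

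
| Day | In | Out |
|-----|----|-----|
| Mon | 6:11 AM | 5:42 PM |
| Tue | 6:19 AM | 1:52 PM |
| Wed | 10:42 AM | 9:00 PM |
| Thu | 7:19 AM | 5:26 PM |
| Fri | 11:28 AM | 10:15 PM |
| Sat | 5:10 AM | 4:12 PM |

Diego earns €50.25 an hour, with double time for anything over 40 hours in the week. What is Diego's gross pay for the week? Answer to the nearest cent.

€4150.65

Mon: 6:11 AM–5:42 PM = 11 h 31 min
Tue: 6:19 AM–1:52 PM = 7 h 33 min
Wed: 10:42 AM–9:00 PM = 10 h 18 min
Thu: 7:19 AM–5:26 PM = 10 h 7 min
Fri: 11:28 AM–10:15 PM = 10 h 47 min
Sat: 5:10 AM–4:12 PM = 11 h 2 min
Total worked: 61 h 18 min = 3678 min.
Regular 40 h 0 min = 2400 min at €50.25/h; overtime 21 h 18 min = 1278 min at €100.50/h.
Pay = (2400 × €50.25 + 1278 × €100.50) ÷ 60 = €4150.65.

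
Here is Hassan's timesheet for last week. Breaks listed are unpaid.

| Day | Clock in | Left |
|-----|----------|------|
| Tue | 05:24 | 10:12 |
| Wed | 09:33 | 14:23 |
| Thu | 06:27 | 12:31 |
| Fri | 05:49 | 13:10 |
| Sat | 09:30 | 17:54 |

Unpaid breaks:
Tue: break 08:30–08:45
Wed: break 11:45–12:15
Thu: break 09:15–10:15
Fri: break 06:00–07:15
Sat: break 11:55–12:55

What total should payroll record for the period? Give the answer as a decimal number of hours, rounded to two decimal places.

27.45 hours

Tue: 05:24–10:12 = 4 h 48 min; less 15 min break → 4 h 33 min
Wed: 09:33–14:23 = 4 h 50 min; less 30 min break → 4 h 20 min
Thu: 06:27–12:31 = 6 h 4 min; less 60 min break → 5 h 4 min
Fri: 05:49–13:10 = 7 h 21 min; less 75 min break → 6 h 6 min
Sat: 09:30–17:54 = 8 h 24 min; less 60 min break → 7 h 24 min
Total: 4 h 33 min + 4 h 20 min + 5 h 4 min + 6 h 6 min + 7 h 24 min = 27 h 27 min.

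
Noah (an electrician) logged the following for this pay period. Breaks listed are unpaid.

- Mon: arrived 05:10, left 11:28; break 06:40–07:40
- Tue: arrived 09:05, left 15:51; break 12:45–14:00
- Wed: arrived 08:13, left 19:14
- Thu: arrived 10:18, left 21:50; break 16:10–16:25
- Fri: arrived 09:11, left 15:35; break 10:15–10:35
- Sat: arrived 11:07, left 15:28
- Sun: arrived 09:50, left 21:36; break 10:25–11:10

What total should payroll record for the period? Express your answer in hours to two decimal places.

Mon: 05:10–11:28 = 6 h 18 min; less 60 min break → 5 h 18 min
Tue: 09:05–15:51 = 6 h 46 min; less 75 min break → 5 h 31 min
Wed: 08:13–19:14 = 11 h 1 min
Thu: 10:18–21:50 = 11 h 32 min; less 15 min break → 11 h 17 min
Fri: 09:11–15:35 = 6 h 24 min; less 20 min break → 6 h 4 min
Sat: 11:07–15:28 = 4 h 21 min
Sun: 09:50–21:36 = 11 h 46 min; less 45 min break → 11 h 1 min
Total: 5 h 18 min + 5 h 31 min + 11 h 1 min + 11 h 17 min + 6 h 4 min + 4 h 21 min + 11 h 1 min = 54 h 33 min.

54.55 hours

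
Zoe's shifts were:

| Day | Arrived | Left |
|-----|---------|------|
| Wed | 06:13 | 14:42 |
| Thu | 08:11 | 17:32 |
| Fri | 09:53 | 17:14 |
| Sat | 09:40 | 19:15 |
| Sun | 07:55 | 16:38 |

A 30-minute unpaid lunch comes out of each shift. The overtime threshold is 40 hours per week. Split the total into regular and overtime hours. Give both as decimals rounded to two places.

Regular 40.00 hours, overtime 0.98 hours

Wed: 06:13–14:42 = 8 h 29 min; less 30 min break → 7 h 59 min
Thu: 08:11–17:32 = 9 h 21 min; less 30 min break → 8 h 51 min
Fri: 09:53–17:14 = 7 h 21 min; less 30 min break → 6 h 51 min
Sat: 09:40–19:15 = 9 h 35 min; less 30 min break → 9 h 5 min
Sun: 07:55–16:38 = 8 h 43 min; less 30 min break → 8 h 13 min
Total worked: 40 h 59 min = 40.98 h.
Threshold 40 h → overtime 0 h 59 min, regular 40 h 0 min.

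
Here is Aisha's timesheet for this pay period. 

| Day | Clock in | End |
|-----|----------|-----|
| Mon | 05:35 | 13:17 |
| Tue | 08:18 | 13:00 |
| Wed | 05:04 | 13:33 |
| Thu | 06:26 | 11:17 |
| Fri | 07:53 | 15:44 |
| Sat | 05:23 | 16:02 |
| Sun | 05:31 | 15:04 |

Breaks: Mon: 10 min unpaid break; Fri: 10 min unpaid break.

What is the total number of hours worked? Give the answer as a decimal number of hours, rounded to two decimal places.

Mon: 05:35–13:17 = 7 h 42 min; less 10 min break → 7 h 32 min
Tue: 08:18–13:00 = 4 h 42 min
Wed: 05:04–13:33 = 8 h 29 min
Thu: 06:26–11:17 = 4 h 51 min
Fri: 07:53–15:44 = 7 h 51 min; less 10 min break → 7 h 41 min
Sat: 05:23–16:02 = 10 h 39 min
Sun: 05:31–15:04 = 9 h 33 min
Total: 7 h 32 min + 4 h 42 min + 8 h 29 min + 4 h 51 min + 7 h 41 min + 10 h 39 min + 9 h 33 min = 53 h 27 min.

53.45 hours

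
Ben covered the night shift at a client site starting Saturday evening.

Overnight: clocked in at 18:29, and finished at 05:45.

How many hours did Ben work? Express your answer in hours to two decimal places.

Overnight: 18:29 → midnight = 5 h 31 min; midnight → 05:45 = 5 h 45 min; span 11 h 16 min

11.27 hours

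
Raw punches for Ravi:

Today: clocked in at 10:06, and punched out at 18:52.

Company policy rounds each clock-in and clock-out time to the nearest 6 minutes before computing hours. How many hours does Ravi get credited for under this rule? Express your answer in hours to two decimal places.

8.80 hours

Today: in 10:06→10:06, out 18:52→18:54; 8 h 48 min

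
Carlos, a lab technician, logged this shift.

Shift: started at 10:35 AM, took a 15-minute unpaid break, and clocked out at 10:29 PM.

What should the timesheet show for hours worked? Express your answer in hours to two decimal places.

Shift: 10:35 AM–10:29 PM = 11 h 54 min; less 15 min break → 11 h 39 min

11.65 hours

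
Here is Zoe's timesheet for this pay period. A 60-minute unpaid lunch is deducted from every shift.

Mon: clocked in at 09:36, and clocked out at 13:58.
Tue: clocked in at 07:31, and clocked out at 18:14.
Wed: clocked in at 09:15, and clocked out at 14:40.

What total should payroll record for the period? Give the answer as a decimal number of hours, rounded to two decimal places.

Mon: 09:36–13:58 = 4 h 22 min; less 60 min break → 3 h 22 min
Tue: 07:31–18:14 = 10 h 43 min; less 60 min break → 9 h 43 min
Wed: 09:15–14:40 = 5 h 25 min; less 60 min break → 4 h 25 min
Total: 3 h 22 min + 9 h 43 min + 4 h 25 min = 17 h 30 min.

17.50 hours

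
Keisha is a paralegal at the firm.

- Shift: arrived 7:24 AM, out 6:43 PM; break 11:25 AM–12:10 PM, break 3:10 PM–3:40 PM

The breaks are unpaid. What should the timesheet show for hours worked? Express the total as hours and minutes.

Shift: 7:24 AM–6:43 PM = 11 h 19 min; less 75 min break → 10 h 4 min

10 h 4 min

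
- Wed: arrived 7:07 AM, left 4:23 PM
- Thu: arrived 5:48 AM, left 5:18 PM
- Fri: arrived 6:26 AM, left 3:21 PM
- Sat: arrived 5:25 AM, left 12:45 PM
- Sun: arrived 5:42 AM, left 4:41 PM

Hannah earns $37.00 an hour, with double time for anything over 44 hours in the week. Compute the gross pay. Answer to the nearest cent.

Wed: 7:07 AM–4:23 PM = 9 h 16 min
Thu: 5:48 AM–5:18 PM = 11 h 30 min
Fri: 6:26 AM–3:21 PM = 8 h 55 min
Sat: 5:25 AM–12:45 PM = 7 h 20 min
Sun: 5:42 AM–4:41 PM = 10 h 59 min
Total worked: 48 h 0 min = 2880 min.
Regular 44 h 0 min = 2640 min at $37.00/h; overtime 4 h 0 min = 240 min at $74.00/h.
Pay = (2640 × $37.00 + 240 × $74.00) ÷ 60 = $1924.00.

$1924.00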